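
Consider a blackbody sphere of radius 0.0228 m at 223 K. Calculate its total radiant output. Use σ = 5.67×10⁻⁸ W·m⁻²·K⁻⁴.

P ≈ 0.916 W

A = 4πr² = 4π × (0.0228)² = 6.53×10^-3 m².
P = σAT⁴ = 5.67×10⁻⁸ × 6.53×10^-3 × (223)⁴ = 5.67×10⁻⁸ × 6.53×10^-3 × 2.47×10^9.
P = 0.916 W.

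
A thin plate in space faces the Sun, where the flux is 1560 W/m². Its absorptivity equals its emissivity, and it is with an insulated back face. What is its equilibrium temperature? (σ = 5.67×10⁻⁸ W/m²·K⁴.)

Absorbed flux αS = emitted flux εσT⁴ (one radiating face); with α = ε, T = (S/σ)^(1/4).
T = (1560 / 5.67×10⁻⁸)^(1/4) = (2.75×10^10)^(1/4).
T = 407 K.

T ≈ 407 K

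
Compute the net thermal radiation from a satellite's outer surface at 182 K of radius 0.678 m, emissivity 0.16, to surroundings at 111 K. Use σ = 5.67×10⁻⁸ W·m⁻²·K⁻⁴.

Q ≈ 49.5 W

A = 4πr² = 4π × (0.678)² = 5.78 m².
Q = εσA(T⁴ − T_s⁴). T⁴ − T_s⁴ = (182)⁴ − (111)⁴ = 1.10×10^9 − 1.52×10^8 = 9.45×10^8 K⁴.
Q = 0.16 × 5.67×10⁻⁸ × 5.78 × 9.45×10^8 = 49.5 W.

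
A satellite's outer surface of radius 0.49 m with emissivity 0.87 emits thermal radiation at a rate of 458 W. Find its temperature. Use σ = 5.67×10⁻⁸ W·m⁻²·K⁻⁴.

T ≈ 236 K

A = 4πr² = 4π × (0.49)² = 3.02 m².
From P = εσAT⁴, T = (P / εσA)^(1/4) = (458 / (0.87 × 5.67×10⁻⁸ × 3.02))^(1/4).
T = (3.08×10^9)^(1/4) = 236 K.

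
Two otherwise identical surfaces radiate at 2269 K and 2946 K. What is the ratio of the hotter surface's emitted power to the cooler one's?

ratio ≈ 2.84

P ∝ T⁴, so the ratio is (2946/2269)⁴ = (1.298)⁴ = 2.84.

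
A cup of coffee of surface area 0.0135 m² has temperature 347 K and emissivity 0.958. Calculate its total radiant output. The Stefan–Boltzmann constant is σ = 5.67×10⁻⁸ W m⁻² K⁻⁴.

P ≈ 10.6 W

P = εσAT⁴ = 0.958 × 5.67×10⁻⁸ × 0.0135 × (347)⁴ = 0.958 × 5.67×10⁻⁸ × 0.0135 × 1.45×10^10.
P = 10.6 W.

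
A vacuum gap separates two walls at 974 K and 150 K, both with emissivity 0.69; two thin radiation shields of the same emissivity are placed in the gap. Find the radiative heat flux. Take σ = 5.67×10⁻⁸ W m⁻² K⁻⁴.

Each of the 3 gaps contributes resistance (2/ε − 1) = 2/0.69 − 1 = 1.899; total = 5.696.
q = σ(T₁⁴ − T₂⁴) / 5.696 = 5.67×10⁻⁸ × 8.99×10^11 / 5.696 = 8950 W/m².

q ≈ 8950 W/m²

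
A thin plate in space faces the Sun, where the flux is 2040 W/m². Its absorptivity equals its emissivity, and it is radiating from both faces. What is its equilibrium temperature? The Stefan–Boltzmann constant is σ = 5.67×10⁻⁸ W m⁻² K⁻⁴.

T ≈ 366 K

Absorbed flux αS = emitted flux 2εσT⁴ per unit area; with α = ε this gives T = (S/2σ)^(1/4).
T = (2040 / (2 × 5.67×10⁻⁸))^(1/4) = (1.80×10^10)^(1/4).
T = 366 K.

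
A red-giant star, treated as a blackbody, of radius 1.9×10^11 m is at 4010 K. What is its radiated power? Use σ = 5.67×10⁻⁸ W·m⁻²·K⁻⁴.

P ≈ 6.65×10^30 W

A = 4πr² = 4π × (1.9×10^11)² = 4.54×10^23 m².
P = σAT⁴ = 5.67×10⁻⁸ × 4.54×10^23 × (4010)⁴ = 5.67×10⁻⁸ × 4.54×10^23 × 2.59×10^14.
P = 6.65×10^30 W.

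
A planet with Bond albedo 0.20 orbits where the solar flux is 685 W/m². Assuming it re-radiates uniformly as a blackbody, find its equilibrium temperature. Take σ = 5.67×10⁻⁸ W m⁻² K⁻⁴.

T ≈ 222 K

Power absorbed = (1−a)S·πR²; power emitted = 4πR²σT⁴. Equating and cancelling πR²:
T = ((1−a)S / 4σ)^(1/4) = (548 / (4 × 5.67×10⁻⁸))^(1/4) = (2.42×10^9)^(1/4).
T = 222 K.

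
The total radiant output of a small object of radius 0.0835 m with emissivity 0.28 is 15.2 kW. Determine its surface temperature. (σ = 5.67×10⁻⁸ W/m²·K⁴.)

T ≈ 1820 K

A = 4πr² = 4π × (0.0835)² = 0.0876 m².
From P = εσAT⁴, T = (P / εσA)^(1/4) = (15200 / (0.28 × 5.67×10⁻⁸ × 0.0876))^(1/4).
T = (1.09×10^13)^(1/4) = 1820 K.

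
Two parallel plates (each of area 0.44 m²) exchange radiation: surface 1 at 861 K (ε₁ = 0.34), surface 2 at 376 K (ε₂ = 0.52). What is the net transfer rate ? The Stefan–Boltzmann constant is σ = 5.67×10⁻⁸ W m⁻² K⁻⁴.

For two large parallel gray plates, q = σ(T₁⁴ − T₂⁴) / (1/ε₁ + 1/ε₂ − 1).
1/ε₁ + 1/ε₂ − 1 = 1/0.34 + 1/0.52 − 1 = 3.864.
T₁⁴ − T₂⁴ = 5.50×10^11 − 2.00×10^10 = 5.30×10^11 K⁴.
q = 5.67×10⁻⁸ × 5.30×10^11 / 3.864 = 7770 W/m².
Q = q·A = 7770 × 0.44 = 3420 W.

Q ≈ 3420 W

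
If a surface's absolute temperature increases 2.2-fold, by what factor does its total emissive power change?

factor ≈ 23.4

P ∝ T⁴, so the power scales as (2.2)⁴ = 23.4.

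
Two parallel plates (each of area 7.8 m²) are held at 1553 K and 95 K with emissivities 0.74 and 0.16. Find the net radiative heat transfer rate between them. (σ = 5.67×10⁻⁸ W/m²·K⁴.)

For two large parallel gray plates, q = σ(T₁⁴ − T₂⁴) / (1/ε₁ + 1/ε₂ − 1).
1/ε₁ + 1/ε₂ − 1 = 1/0.74 + 1/0.16 − 1 = 6.601.
T₁⁴ − T₂⁴ = 5.82×10^12 − 8.15×10^7 = 5.82×10^12 K⁴.
q = 5.67×10⁻⁸ × 5.82×10^12 / 6.601 = 50000 W/m².
Q = q·A = 50000 × 7.8 = 3.90×10^5 W.

Q ≈ 3.90×10^5 W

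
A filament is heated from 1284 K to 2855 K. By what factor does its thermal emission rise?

ratio ≈ 24.4

P ∝ T⁴, so the ratio is (2855/1284)⁴ = (2.224)⁴ = 24.4.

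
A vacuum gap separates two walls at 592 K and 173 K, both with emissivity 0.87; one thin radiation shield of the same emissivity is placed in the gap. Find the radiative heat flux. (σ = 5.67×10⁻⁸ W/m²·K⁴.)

Each of the 2 gaps contributes resistance (2/ε − 1) = 2/0.87 − 1 = 1.299; total = 2.598.
q = σ(T₁⁴ − T₂⁴) / 2.598 = 5.67×10⁻⁸ × 1.22×10^11 / 2.598 = 2660 W/m².

q ≈ 2660 W/m²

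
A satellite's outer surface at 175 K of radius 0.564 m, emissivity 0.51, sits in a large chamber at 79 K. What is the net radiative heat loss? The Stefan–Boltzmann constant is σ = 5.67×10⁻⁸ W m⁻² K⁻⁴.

Q ≈ 104 W

A = 4πr² = 4π × (0.564)² = 4.00 m².
Q = εσA(T⁴ − T_s⁴). T⁴ − T_s⁴ = (175)⁴ − (79)⁴ = 9.38×10^8 − 3.90×10^7 = 8.99×10^8 K⁴.
Q = 0.51 × 5.67×10⁻⁸ × 4.00 × 8.99×10^8 = 104 W.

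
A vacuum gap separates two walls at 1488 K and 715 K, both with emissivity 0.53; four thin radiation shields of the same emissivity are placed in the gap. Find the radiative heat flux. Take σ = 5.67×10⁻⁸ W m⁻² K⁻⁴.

Each of the 5 gaps contributes resistance (2/ε − 1) = 2/0.53 − 1 = 2.774; total = 13.87.
q = σ(T₁⁴ − T₂⁴) / 13.87 = 5.67×10⁻⁸ × 4.64×10^12 / 13.87 = 19000 W/m².

q ≈ 19000 W/m²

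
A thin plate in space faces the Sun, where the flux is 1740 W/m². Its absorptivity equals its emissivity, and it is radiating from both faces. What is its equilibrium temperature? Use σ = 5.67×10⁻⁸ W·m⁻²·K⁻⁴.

T ≈ 352 K

Absorbed flux αS = emitted flux 2εσT⁴ per unit area; with α = ε this gives T = (S/2σ)^(1/4).
T = (1740 / (2 × 5.67×10⁻⁸))^(1/4) = (1.53×10^10)^(1/4).
T = 352 K.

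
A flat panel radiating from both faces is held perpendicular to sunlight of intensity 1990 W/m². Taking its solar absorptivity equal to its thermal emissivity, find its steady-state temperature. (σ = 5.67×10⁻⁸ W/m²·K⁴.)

Absorbed flux αS = emitted flux 2εσT⁴ per unit area; with α = ε this gives T = (S/2σ)^(1/4).
T = (1990 / (2 × 5.67×10⁻⁸))^(1/4) = (1.75×10^10)^(1/4).
T = 364 K.

T ≈ 364 K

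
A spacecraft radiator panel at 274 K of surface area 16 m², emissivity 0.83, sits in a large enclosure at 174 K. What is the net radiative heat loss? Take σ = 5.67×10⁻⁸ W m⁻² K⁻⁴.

Q = εσA(T⁴ − T_s⁴). T⁴ − T_s⁴ = (274)⁴ − (174)⁴ = 5.64×10^9 − 9.17×10^8 = 4.72×10^9 K⁴.
Q = 0.83 × 5.67×10⁻⁸ × 16.0 × 4.72×10^9 = 3550 W.

Q ≈ 3550 W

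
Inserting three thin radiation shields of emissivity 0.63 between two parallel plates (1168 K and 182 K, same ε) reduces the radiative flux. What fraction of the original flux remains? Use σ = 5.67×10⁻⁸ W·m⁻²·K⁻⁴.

With N identical shields there are N+1 = 4 gaps in series, each with the same radiative resistance, so the flux falls to 1/(N+1) of its unshielded value.

ratio ≈ 0.250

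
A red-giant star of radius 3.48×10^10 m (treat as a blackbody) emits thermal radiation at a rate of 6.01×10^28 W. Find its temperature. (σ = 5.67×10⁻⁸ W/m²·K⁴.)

T ≈ 2890 K

A = 4πr² = 4π × (3.48×10^10)² = 1.52×10^22 m².
From P = σAT⁴, T = (P / σA)^(1/4) = (6.01×10^28 / (5.67×10⁻⁸ × 1.52×10^22))^(1/4).
T = (6.97×10^13)^(1/4) = 2890 K.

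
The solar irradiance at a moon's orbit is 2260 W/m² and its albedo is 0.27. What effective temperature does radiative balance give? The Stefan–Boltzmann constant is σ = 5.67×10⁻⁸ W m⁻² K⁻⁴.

T ≈ 292 K

Power absorbed = (1−a)S·πR²; power emitted = 4πR²σT⁴. Equating and cancelling πR²:
T = ((1−a)S / 4σ)^(1/4) = (1650 / (4 × 5.67×10⁻⁸))^(1/4) = (7.27×10^9)^(1/4).
T = 292 K.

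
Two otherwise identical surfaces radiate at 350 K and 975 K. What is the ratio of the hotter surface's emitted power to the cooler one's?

P ∝ T⁴, so the ratio is (975/350)⁴ = (2.786)⁴ = 60.2.

ratio ≈ 60.2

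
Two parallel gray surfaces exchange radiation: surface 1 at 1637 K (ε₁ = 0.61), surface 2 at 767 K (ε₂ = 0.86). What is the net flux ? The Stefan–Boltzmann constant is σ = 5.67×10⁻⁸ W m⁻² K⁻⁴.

q ≈ 2.15×10^5 W/m²

For two large parallel gray plates, q = σ(T₁⁴ − T₂⁴) / (1/ε₁ + 1/ε₂ − 1).
1/ε₁ + 1/ε₂ − 1 = 1/0.61 + 1/0.86 − 1 = 1.802.
T₁⁴ − T₂⁴ = 7.18×10^12 − 3.46×10^11 = 6.84×10^12 K⁴.
q = 5.67×10⁻⁸ × 6.84×10^12 / 1.802 = 2.15×10^5 W/m².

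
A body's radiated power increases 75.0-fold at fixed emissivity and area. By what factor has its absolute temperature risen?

P ∝ T⁴ ⇒ T ∝ P^(1/4), so T scales by (75.0)^(1/4) = 2.94.

factor ≈ 2.94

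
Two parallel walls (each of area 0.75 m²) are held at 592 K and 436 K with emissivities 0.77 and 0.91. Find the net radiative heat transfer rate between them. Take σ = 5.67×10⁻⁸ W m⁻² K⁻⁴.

Q ≈ 2640 W

For two large parallel gray plates, q = σ(T₁⁴ − T₂⁴) / (1/ε₁ + 1/ε₂ − 1).
1/ε₁ + 1/ε₂ − 1 = 1/0.77 + 1/0.91 − 1 = 1.398.
T₁⁴ − T₂⁴ = 1.23×10^11 − 3.61×10^10 = 8.67×10^10 K⁴.
q = 5.67×10⁻⁸ × 8.67×10^10 / 1.398 = 3520 W/m².
Q = q·A = 3520 × 0.75 = 2640 W.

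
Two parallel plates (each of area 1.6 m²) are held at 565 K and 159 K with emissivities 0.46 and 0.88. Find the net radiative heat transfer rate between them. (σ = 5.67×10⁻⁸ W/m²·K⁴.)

Q ≈ 3980 W

For two large parallel gray plates, q = σ(T₁⁴ − T₂⁴) / (1/ε₁ + 1/ε₂ − 1).
1/ε₁ + 1/ε₂ − 1 = 1/0.46 + 1/0.88 − 1 = 2.310.
T₁⁴ − T₂⁴ = 1.02×10^11 − 6.39×10^8 = 1.01×10^11 K⁴.
q = 5.67×10⁻⁸ × 1.01×10^11 / 2.310 = 2490 W/m².
Q = q·A = 2490 × 1.6 = 3980 W.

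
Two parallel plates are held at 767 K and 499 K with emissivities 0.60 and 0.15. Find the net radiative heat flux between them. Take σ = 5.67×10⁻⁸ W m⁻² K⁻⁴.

q ≈ 2200 W/m²

For two large parallel gray plates, q = σ(T₁⁴ − T₂⁴) / (1/ε₁ + 1/ε₂ − 1).
1/ε₁ + 1/ε₂ − 1 = 1/0.60 + 1/0.15 − 1 = 7.333.
T₁⁴ − T₂⁴ = 3.46×10^11 − 6.20×10^10 = 2.84×10^11 K⁴.
q = 5.67×10⁻⁸ × 2.84×10^11 / 7.333 = 2200 W/m².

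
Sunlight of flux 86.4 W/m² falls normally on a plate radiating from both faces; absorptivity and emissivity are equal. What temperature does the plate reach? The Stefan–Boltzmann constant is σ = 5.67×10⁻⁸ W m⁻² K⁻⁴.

Absorbed flux αS = emitted flux 2εσT⁴ per unit area; with α = ε this gives T = (S/2σ)^(1/4).
T = (86.4 / (2 × 5.67×10⁻⁸))^(1/4) = (7.62×10^8)^(1/4).
T = 166 K.

T ≈ 166 K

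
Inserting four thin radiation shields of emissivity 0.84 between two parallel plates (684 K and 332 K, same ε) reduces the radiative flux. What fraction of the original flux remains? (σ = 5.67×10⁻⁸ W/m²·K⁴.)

With N identical shields there are N+1 = 5 gaps in series, each with the same radiative resistance, so the flux falls to 1/(N+1) of its unshielded value.

ratio ≈ 0.200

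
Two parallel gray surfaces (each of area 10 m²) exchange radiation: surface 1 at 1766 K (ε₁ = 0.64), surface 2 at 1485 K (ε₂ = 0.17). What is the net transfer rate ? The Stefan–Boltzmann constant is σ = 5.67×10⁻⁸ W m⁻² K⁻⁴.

Q ≈ 4.28×10^5 W

For two large parallel gray plates, q = σ(T₁⁴ − T₂⁴) / (1/ε₁ + 1/ε₂ − 1).
1/ε₁ + 1/ε₂ − 1 = 1/0.64 + 1/0.17 − 1 = 6.445.
T₁⁴ − T₂⁴ = 9.73×10^12 − 4.86×10^12 = 4.86×10^12 K⁴.
q = 5.67×10⁻⁸ × 4.86×10^12 / 6.445 = 42800 W/m².
Q = q·A = 42800 × 10 = 4.28×10^5 W.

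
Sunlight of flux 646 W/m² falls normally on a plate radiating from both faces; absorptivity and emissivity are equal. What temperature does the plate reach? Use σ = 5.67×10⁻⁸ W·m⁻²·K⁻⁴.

Absorbed flux αS = emitted flux 2εσT⁴ per unit area; with α = ε this gives T = (S/2σ)^(1/4).
T = (646 / (2 × 5.67×10⁻⁸))^(1/4) = (5.70×10^9)^(1/4).
T = 275 K.

T ≈ 275 K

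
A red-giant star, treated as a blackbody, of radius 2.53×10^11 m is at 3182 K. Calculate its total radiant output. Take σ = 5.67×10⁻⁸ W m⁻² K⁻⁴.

A = 4πr² = 4π × (2.53×10^11)² = 8.04×10^23 m².
P = σAT⁴ = 5.67×10⁻⁸ × 8.04×10^23 × (3182)⁴ = 5.67×10⁻⁸ × 8.04×10^23 × 1.03×10^14.
P = 4.68×10^30 W.

P ≈ 4.68×10^30 W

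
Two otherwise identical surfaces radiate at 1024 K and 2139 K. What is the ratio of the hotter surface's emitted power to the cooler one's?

ratio ≈ 19.0

P ∝ T⁴, so the ratio is (2139/1024)⁴ = (2.089)⁴ = 19.0.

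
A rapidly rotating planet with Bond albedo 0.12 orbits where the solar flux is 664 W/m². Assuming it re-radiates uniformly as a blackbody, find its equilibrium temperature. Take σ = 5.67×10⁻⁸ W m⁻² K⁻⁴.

T ≈ 225 K

Power absorbed = (1−a)S·πR²; power emitted = 4πR²σT⁴. Equating and cancelling πR²:
T = ((1−a)S / 4σ)^(1/4) = (584 / (4 × 5.67×10⁻⁸))^(1/4) = (2.58×10^9)^(1/4).
T = 225 K.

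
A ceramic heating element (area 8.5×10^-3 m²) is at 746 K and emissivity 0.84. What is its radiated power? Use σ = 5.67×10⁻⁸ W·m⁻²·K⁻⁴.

P = εσAT⁴ = 0.84 × 5.67×10⁻⁸ × 8.50×10^-3 × (746)⁴ = 0.84 × 5.67×10⁻⁸ × 8.50×10^-3 × 3.10×10^11.
P = 125 W.

P ≈ 125 W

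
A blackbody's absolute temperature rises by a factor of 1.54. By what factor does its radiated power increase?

factor ≈ 5.62

P ∝ T⁴, so the power scales as (1.54)⁴ = 5.62.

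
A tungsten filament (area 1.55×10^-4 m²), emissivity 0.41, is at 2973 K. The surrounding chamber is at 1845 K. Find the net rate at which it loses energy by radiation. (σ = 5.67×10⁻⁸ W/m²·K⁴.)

Q ≈ 240 W

Q = εσA(T⁴ − T_s⁴). T⁴ − T_s⁴ = (2973)⁴ − (1845)⁴ = 7.81×10^13 − 1.16×10^13 = 6.65×10^13 K⁴.
Q = 0.41 × 5.67×10⁻⁸ × 1.55×10^-4 × 6.65×10^13 = 240 W.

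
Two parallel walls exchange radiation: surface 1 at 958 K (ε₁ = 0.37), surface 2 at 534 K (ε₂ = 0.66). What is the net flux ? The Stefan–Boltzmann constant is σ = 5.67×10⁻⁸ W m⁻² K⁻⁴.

q ≈ 13400 W/m²

For two large parallel gray plates, q = σ(T₁⁴ − T₂⁴) / (1/ε₁ + 1/ε₂ − 1).
1/ε₁ + 1/ε₂ − 1 = 1/0.37 + 1/0.66 − 1 = 3.218.
T₁⁴ − T₂⁴ = 8.42×10^11 − 8.13×10^10 = 7.61×10^11 K⁴.
q = 5.67×10⁻⁸ × 7.61×10^11 / 3.218 = 13400 W/m².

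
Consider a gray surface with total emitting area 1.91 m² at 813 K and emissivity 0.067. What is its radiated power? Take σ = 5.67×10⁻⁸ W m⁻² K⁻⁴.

P = εσAT⁴ = 0.067 × 5.67×10⁻⁸ × 1.91 × (813)⁴ = 0.067 × 5.67×10⁻⁸ × 1.91 × 4.37×10^11.
P = 3170 W.

P ≈ 3170 W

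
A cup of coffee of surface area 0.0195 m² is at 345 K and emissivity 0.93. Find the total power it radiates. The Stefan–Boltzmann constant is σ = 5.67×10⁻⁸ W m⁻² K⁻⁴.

P ≈ 14.6 W

Stefan–Boltzmann: P = εσAT⁴ = 0.93 × 5.67×10⁻⁸ × 0.0195 × (345)⁴ = 0.93 × 5.67×10⁻⁸ × 0.0195 × 1.42×10^10.
P = 14.6 W.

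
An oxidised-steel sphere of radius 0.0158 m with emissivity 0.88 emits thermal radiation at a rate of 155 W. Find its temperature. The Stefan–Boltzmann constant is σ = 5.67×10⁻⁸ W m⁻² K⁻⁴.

T ≈ 998 K

A = 4πr² = 4π × (0.0158)² = 3.14×10^-3 m².
From P = εσAT⁴, T = (P / εσA)^(1/4) = (155 / (0.88 × 5.67×10⁻⁸ × 3.14×10^-3))^(1/4).
T = (9.90×10^11)^(1/4) = 998 K.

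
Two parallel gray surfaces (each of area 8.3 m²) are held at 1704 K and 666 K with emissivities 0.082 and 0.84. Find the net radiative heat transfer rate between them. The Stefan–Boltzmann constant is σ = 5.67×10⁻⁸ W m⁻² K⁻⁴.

Q ≈ 3.13×10^5 W

For two large parallel gray plates, q = σ(T₁⁴ − T₂⁴) / (1/ε₁ + 1/ε₂ − 1).
1/ε₁ + 1/ε₂ − 1 = 1/0.082 + 1/0.84 − 1 = 12.39.
T₁⁴ − T₂⁴ = 8.43×10^12 − 1.97×10^11 = 8.23×10^12 K⁴.
q = 5.67×10⁻⁸ × 8.23×10^12 / 12.39 = 37700 W/m².
Q = q·A = 37700 × 8.3 = 3.13×10^5 W.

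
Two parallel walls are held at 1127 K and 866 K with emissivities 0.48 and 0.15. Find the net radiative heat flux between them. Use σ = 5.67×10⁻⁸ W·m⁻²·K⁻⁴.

For two large parallel gray plates, q = σ(T₁⁴ − T₂⁴) / (1/ε₁ + 1/ε₂ − 1).
1/ε₁ + 1/ε₂ − 1 = 1/0.48 + 1/0.15 − 1 = 7.750.
T₁⁴ − T₂⁴ = 1.61×10^12 − 5.62×10^11 = 1.05×10^12 K⁴.
q = 5.67×10⁻⁸ × 1.05×10^12 / 7.750 = 7690 W/m².

q ≈ 7690 W/m²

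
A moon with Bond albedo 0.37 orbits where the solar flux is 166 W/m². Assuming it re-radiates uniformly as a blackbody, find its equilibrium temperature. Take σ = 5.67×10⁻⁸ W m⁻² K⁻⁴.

Power absorbed = (1−a)S·πR²; power emitted = 4πR²σT⁴. Equating and cancelling πR²:
T = ((1−a)S / 4σ)^(1/4) = (105 / (4 × 5.67×10⁻⁸))^(1/4) = (4.61×10^8)^(1/4).
T = 147 K.

T ≈ 147 K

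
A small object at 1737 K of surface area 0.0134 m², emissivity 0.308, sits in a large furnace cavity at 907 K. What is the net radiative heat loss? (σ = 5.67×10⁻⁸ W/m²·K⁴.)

Q = εσA(T⁴ − T_s⁴). T⁴ − T_s⁴ = (1737)⁴ − (907)⁴ = 9.10×10^12 − 6.77×10^11 = 8.43×10^12 K⁴.
Q = 0.308 × 5.67×10⁻⁸ × 0.0134 × 8.43×10^12 = 1970 W.

Q ≈ 1970 W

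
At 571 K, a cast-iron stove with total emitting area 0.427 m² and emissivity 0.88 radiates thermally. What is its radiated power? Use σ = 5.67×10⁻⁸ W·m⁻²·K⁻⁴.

P ≈ 2260 W

Stefan–Boltzmann: P = εσAT⁴ = 0.88 × 5.67×10⁻⁸ × 0.427 × (571)⁴ = 0.88 × 5.67×10⁻⁸ × 0.427 × 1.06×10^11.
P = 2260 W.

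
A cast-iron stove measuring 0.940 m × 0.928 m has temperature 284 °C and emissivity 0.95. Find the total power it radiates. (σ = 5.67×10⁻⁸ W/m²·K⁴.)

A = 0.940 × 0.928 = 0.872 m².
284 °C = 557 K.
Stefan–Boltzmann: P = εσAT⁴ = 0.95 × 5.67×10⁻⁸ × 0.872 × (557)⁴ = 0.95 × 5.67×10⁻⁸ × 0.872 × 9.63×10^10.
P = 4520 W.

P ≈ 4520 W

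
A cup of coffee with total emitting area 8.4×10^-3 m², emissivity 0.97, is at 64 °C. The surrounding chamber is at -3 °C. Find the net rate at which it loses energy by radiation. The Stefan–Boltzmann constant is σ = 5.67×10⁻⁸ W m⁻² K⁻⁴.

Q ≈ 3.50 W

Convert: 64 °C = 337 K; -3 °C = 270 K.
Q = εσA(T⁴ − T_s⁴). T⁴ − T_s⁴ = (337)⁴ − (270)⁴ = 1.29×10^10 − 5.31×10^9 = 7.58×10^9 K⁴.
Q = 0.97 × 5.67×10⁻⁸ × 8.40×10^-3 × 7.58×10^9 = 3.50 W.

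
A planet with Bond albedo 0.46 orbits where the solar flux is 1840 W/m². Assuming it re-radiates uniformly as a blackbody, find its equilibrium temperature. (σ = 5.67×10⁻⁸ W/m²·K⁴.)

T ≈ 257 K

Power absorbed = (1−a)S·πR²; power emitted = 4πR²σT⁴. Equating and cancelling πR²:
T = ((1−a)S / 4σ)^(1/4) = (994 / (4 × 5.67×10⁻⁸))^(1/4) = (4.38×10^9)^(1/4).
T = 257 K.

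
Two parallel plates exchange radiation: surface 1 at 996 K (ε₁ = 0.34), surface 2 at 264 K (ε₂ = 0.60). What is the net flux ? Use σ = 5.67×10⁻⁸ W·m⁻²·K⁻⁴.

q ≈ 15400 W/m²

For two large parallel gray plates, q = σ(T₁⁴ − T₂⁴) / (1/ε₁ + 1/ε₂ − 1).
1/ε₁ + 1/ε₂ − 1 = 1/0.34 + 1/0.60 − 1 = 3.608.
T₁⁴ − T₂⁴ = 9.84×10^11 − 4.86×10^9 = 9.79×10^11 K⁴.
q = 5.67×10⁻⁸ × 9.79×10^11 / 3.608 = 15400 W/m².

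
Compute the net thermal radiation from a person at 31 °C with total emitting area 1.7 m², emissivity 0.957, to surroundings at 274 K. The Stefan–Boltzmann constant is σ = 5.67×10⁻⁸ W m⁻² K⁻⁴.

Q ≈ 268 W

Convert: 31 °C = 304 K.
Q = εσA(T⁴ − T_s⁴). T⁴ − T_s⁴ = (304)⁴ − (274)⁴ = 8.54×10^9 − 5.64×10^9 = 2.90×10^9 K⁴.
Q = 0.957 × 5.67×10⁻⁸ × 1.70 × 2.90×10^9 = 268 W.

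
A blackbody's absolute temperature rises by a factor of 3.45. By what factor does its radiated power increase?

factor ≈ 142

P ∝ T⁴, so the power scales as (3.45)⁴ = 142.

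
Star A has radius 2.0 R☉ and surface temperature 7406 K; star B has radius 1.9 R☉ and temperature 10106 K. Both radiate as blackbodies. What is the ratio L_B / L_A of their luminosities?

L_B/L_A ≈ 3.13

L = 4πR²σT⁴ ∝ R²T⁴, so L_B/L_A = (1.9/2.0)² × (10106/7406)⁴ = 0.902 × 3.47 = 3.13.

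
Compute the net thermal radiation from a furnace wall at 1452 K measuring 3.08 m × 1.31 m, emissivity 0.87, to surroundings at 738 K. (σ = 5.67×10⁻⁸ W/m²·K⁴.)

Q ≈ 8.26×10^5 W

A = 3.08 × 1.31 = 4.03 m².
Q = εσA(T⁴ − T_s⁴). T⁴ − T_s⁴ = (1452)⁴ − (738)⁴ = 4.44×10^12 − 2.97×10^11 = 4.15×10^12 K⁴.
Q = 0.87 × 5.67×10⁻⁸ × 4.03 × 4.15×10^12 = 8.26×10^5 W.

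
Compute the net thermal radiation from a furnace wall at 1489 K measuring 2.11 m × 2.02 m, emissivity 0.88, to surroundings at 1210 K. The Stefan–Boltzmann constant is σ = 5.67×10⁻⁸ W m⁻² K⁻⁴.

A = 2.11 × 2.02 = 4.26 m².
Q = εσA(T⁴ − T_s⁴). T⁴ − T_s⁴ = (1489)⁴ − (1210)⁴ = 4.92×10^12 − 2.14×10^12 = 2.77×10^12 K⁴.
Q = 0.88 × 5.67×10⁻⁸ × 4.26 × 2.77×10^12 = 5.90×10^5 W.

Q ≈ 5.90×10^5 W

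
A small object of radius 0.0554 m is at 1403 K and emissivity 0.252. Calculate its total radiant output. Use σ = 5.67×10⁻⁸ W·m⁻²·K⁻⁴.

P ≈ 2140 W

A = 4πr² = 4π × (0.0554)² = 0.0386 m².
P = εσAT⁴ = 0.252 × 5.67×10⁻⁸ × 0.0386 × (1403)⁴ = 0.252 × 5.67×10⁻⁸ × 0.0386 × 3.87×10^12.
P = 2140 W.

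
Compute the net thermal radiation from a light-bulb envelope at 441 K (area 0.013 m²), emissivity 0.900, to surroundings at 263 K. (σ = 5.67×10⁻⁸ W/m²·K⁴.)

Q ≈ 21.9 W

Q = εσA(T⁴ − T_s⁴). T⁴ − T_s⁴ = (441)⁴ − (263)⁴ = 3.78×10^10 − 4.78×10^9 = 3.30×10^10 K⁴.
Q = 0.900 × 5.67×10⁻⁸ × 0.0130 × 3.30×10^10 = 21.9 W.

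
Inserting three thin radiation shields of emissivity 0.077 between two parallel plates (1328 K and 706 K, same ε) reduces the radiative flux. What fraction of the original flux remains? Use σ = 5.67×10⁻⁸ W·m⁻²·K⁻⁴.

With N identical shields there are N+1 = 4 gaps in series, each with the same radiative resistance, so the flux falls to 1/(N+1) of its unshielded value.

ratio ≈ 0.250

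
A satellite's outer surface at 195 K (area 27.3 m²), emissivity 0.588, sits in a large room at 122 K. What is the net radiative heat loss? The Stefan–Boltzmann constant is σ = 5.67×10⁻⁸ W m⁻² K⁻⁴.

Q = εσA(T⁴ − T_s⁴). T⁴ − T_s⁴ = (195)⁴ − (122)⁴ = 1.45×10^9 − 2.22×10^8 = 1.22×10^9 K⁴.
Q = 0.588 × 5.67×10⁻⁸ × 27.3 × 1.22×10^9 = 1110 W.

Q ≈ 1110 W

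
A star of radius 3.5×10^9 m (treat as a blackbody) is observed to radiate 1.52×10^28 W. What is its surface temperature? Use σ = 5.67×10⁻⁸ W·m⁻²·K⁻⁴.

T ≈ 6460 K

A = 4πr² = 4π × (3.5×10^9)² = 1.54×10^20 m².
From P = σAT⁴, T = (P / σA)^(1/4) = (1.52×10^28 / (5.67×10⁻⁸ × 1.54×10^20))^(1/4).
T = (1.74×10^15)^(1/4) = 6460 K.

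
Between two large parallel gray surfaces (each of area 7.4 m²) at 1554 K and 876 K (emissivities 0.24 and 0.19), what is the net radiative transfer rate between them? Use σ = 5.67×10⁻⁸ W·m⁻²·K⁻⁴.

Q ≈ 2.61×10^5 W

For two large parallel gray plates, q = σ(T₁⁴ − T₂⁴) / (1/ε₁ + 1/ε₂ − 1).
1/ε₁ + 1/ε₂ − 1 = 1/0.24 + 1/0.19 − 1 = 8.430.
T₁⁴ − T₂⁴ = 5.83×10^12 − 5.89×10^11 = 5.24×10^12 K⁴.
q = 5.67×10⁻⁸ × 5.24×10^12 / 8.430 = 35300 W/m².
Q = q·A = 35300 × 7.4 = 2.61×10^5 W.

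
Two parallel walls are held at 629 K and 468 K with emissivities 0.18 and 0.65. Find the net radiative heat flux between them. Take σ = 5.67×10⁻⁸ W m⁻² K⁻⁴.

For two large parallel gray plates, q = σ(T₁⁴ − T₂⁴) / (1/ε₁ + 1/ε₂ − 1).
1/ε₁ + 1/ε₂ − 1 = 1/0.18 + 1/0.65 − 1 = 6.094.
T₁⁴ − T₂⁴ = 1.57×10^11 − 4.80×10^10 = 1.09×10^11 K⁴.
q = 5.67×10⁻⁸ × 1.09×10^11 / 6.094 = 1010 W/m².

q ≈ 1010 W/m²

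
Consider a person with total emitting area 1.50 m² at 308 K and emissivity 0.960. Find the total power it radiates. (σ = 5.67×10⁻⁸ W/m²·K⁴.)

P = εσAT⁴ = 0.960 × 5.67×10⁻⁸ × 1.50 × (308)⁴ = 0.960 × 5.67×10⁻⁸ × 1.50 × 9.00×10^9.
P = 735 W.

P ≈ 735 W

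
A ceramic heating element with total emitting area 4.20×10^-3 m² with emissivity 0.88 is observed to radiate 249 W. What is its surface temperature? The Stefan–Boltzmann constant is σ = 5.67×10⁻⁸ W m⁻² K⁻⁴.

T ≈ 1040 K

From P = εσAT⁴, T = (P / εσA)^(1/4) = (249 / (0.88 × 5.67×10⁻⁸ × 4.20×10^-3))^(1/4).
T = (1.19×10^12)^(1/4) = 1040 K.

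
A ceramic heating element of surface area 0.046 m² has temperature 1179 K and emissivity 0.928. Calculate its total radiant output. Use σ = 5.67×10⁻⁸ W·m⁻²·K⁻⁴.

P = εσAT⁴ = 0.928 × 5.67×10⁻⁸ × 0.0460 × (1179)⁴ = 0.928 × 5.67×10⁻⁸ × 0.0460 × 1.93×10^12.
P = 4680 W.

P ≈ 4680 W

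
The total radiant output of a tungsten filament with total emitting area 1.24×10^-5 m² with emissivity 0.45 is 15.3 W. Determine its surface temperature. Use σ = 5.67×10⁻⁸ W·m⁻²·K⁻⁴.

From P = εσAT⁴, T = (P / εσA)^(1/4) = (15.3 / (0.45 × 5.67×10⁻⁸ × 1.24×10^-5))^(1/4).
T = (4.84×10^13)^(1/4) = 2640 K.

T ≈ 2640 K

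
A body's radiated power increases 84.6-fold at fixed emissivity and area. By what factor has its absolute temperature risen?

factor ≈ 3.03

P ∝ T⁴ ⇒ T ∝ P^(1/4), so T scales by (84.6)^(1/4) = 3.03.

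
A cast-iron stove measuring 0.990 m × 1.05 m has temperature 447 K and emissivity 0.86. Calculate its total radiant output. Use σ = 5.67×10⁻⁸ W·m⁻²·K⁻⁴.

A = 0.990 × 1.05 = 1.04 m².
P = εσAT⁴ = 0.86 × 5.67×10⁻⁸ × 1.04 × (447)⁴ = 0.86 × 5.67×10⁻⁸ × 1.04 × 3.99×10^10.
P = 2020 W.

P ≈ 2020 W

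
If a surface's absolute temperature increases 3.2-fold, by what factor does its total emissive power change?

P ∝ T⁴, so the power scales as (3.2)⁴ = 105.

factor ≈ 105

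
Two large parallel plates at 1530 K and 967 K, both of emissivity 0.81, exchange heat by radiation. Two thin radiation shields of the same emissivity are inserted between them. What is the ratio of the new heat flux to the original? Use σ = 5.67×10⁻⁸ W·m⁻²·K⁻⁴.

ratio ≈ 0.333

With N identical shields there are N+1 = 3 gaps in series, each with the same radiative resistance, so the flux falls to 1/(N+1) of its unshielded value.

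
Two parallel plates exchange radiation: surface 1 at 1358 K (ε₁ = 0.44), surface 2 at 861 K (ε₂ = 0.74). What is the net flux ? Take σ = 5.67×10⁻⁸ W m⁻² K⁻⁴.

For two large parallel gray plates, q = σ(T₁⁴ − T₂⁴) / (1/ε₁ + 1/ε₂ − 1).
1/ε₁ + 1/ε₂ − 1 = 1/0.44 + 1/0.74 − 1 = 2.624.
T₁⁴ − T₂⁴ = 3.40×10^12 − 5.50×10^11 = 2.85×10^12 K⁴.
q = 5.67×10⁻⁸ × 2.85×10^12 / 2.624 = 61600 W/m².

q ≈ 61600 W/m²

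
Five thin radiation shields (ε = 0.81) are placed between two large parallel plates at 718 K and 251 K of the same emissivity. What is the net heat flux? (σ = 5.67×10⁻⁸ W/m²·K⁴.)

q ≈ 1680 W/m²

Each of the 6 gaps contributes resistance (2/ε − 1) = 2/0.81 − 1 = 1.469; total = 8.815.
q = σ(T₁⁴ − T₂⁴) / 8.815 = 5.67×10⁻⁸ × 2.62×10^11 / 8.815 = 1680 W/m².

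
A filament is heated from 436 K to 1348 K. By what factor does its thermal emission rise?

ratio ≈ 91.4

P ∝ T⁴, so the ratio is (1348/436)⁴ = (3.092)⁴ = 91.4.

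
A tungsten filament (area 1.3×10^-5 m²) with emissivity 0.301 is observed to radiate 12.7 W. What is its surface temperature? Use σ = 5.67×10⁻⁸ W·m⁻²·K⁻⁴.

T ≈ 2750 K

From P = εσAT⁴, T = (P / εσA)^(1/4) = (12.7 / (0.301 × 5.67×10⁻⁸ × 1.30×10^-5))^(1/4).
T = (5.72×10^13)^(1/4) = 2750 K.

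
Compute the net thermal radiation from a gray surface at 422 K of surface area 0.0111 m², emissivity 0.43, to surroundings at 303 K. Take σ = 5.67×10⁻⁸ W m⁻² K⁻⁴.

Q ≈ 6.30 W

Q = εσA(T⁴ − T_s⁴). T⁴ − T_s⁴ = (422)⁴ − (303)⁴ = 3.17×10^10 − 8.43×10^9 = 2.33×10^10 K⁴.
Q = 0.43 × 5.67×10⁻⁸ × 0.0111 × 2.33×10^10 = 6.30 W.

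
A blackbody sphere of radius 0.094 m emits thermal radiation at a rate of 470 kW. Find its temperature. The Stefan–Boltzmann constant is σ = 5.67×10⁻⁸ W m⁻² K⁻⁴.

A = 4πr² = 4π × (0.094)² = 0.111 m².
From P = σAT⁴, T = (P / σA)^(1/4) = (4.70×10^5 / (5.67×10⁻⁸ × 0.111))^(1/4).
T = (7.47×10^13)^(1/4) = 2940 K.

T ≈ 2940 K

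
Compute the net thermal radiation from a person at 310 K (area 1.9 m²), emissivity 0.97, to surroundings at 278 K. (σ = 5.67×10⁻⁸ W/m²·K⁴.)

Q = εσA(T⁴ − T_s⁴). T⁴ − T_s⁴ = (310)⁴ − (278)⁴ = 9.24×10^9 − 5.97×10^9 = 3.26×10^9 K⁴.
Q = 0.97 × 5.67×10⁻⁸ × 1.90 × 3.26×10^9 = 341 W.

Q ≈ 341 W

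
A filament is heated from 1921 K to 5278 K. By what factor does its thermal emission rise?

P ∝ T⁴, so the ratio is (5278/1921)⁴ = (2.748)⁴ = 57.0.

ratio ≈ 57.0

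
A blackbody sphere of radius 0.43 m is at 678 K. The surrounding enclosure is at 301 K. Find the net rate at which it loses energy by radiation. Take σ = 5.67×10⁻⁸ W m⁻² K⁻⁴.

A = 4πr² = 4π × (0.43)² = 2.32 m².
Q = σA(T⁴ − T_s⁴). T⁴ − T_s⁴ = (678)⁴ − (301)⁴ = 2.11×10^11 − 8.21×10^9 = 2.03×10^11 K⁴.
Q = 5.67×10⁻⁸ × 2.32 × 2.03×10^11 = 26800 W.

Q ≈ 26800 W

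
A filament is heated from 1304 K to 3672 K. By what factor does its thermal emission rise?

ratio ≈ 62.9

P ∝ T⁴, so the ratio is (3672/1304)⁴ = (2.816)⁴ = 62.9.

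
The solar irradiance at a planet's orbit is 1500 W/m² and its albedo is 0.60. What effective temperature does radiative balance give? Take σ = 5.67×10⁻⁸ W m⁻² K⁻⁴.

T ≈ 227 K

Power absorbed = (1−a)S·πR²; power emitted = 4πR²σT⁴. Equating and cancelling πR²:
T = ((1−a)S / 4σ)^(1/4) = (600 / (4 × 5.67×10⁻⁸))^(1/4) = (2.65×10^9)^(1/4).
T = 227 K.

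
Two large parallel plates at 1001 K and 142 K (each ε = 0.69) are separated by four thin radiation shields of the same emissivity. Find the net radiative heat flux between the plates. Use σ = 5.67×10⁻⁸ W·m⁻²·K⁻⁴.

Each of the 5 gaps contributes resistance (2/ε − 1) = 2/0.69 − 1 = 1.899; total = 9.493.
q = σ(T₁⁴ − T₂⁴) / 9.493 = 5.67×10⁻⁸ × 1.00×10^12 / 9.493 = 5990 W/m².

q ≈ 5990 W/m²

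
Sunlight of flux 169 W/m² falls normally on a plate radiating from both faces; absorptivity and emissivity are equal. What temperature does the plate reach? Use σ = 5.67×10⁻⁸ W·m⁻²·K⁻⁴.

Absorbed flux αS = emitted flux 2εσT⁴ per unit area; with α = ε this gives T = (S/2σ)^(1/4).
T = (169 / (2 × 5.67×10⁻⁸))^(1/4) = (1.49×10^9)^(1/4).
T = 196 K.

T ≈ 196 K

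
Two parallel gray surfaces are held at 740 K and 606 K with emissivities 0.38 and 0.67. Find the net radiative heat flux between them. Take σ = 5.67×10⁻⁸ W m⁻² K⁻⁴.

q ≈ 2990 W/m²

For two large parallel gray plates, q = σ(T₁⁴ − T₂⁴) / (1/ε₁ + 1/ε₂ − 1).
1/ε₁ + 1/ε₂ − 1 = 1/0.38 + 1/0.67 − 1 = 3.124.
T₁⁴ − T₂⁴ = 3.00×10^11 − 1.35×10^11 = 1.65×10^11 K⁴.
q = 5.67×10⁻⁸ × 1.65×10^11 / 3.124 = 2990 W/m².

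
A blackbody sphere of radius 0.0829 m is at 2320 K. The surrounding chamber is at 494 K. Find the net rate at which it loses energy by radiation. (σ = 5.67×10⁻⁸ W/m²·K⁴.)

A = 4πr² = 4π × (0.0829)² = 0.0864 m².
Q = σA(T⁴ − T_s⁴). T⁴ − T_s⁴ = (2320)⁴ − (494)⁴ = 2.90×10^13 − 5.96×10^10 = 2.89×10^13 K⁴.
Q = 5.67×10⁻⁸ × 0.0864 × 2.89×10^13 = 1.42×10^5 W.

Q ≈ 1.42×10^5 W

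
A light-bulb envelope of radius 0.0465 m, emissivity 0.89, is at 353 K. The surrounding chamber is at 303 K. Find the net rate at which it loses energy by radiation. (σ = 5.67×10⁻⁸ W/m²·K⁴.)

A = 4πr² = 4π × (0.0465)² = 0.0272 m².
Q = εσA(T⁴ − T_s⁴). T⁴ − T_s⁴ = (353)⁴ − (303)⁴ = 1.55×10^10 − 8.43×10^9 = 7.10×10^9 K⁴.
Q = 0.89 × 5.67×10⁻⁸ × 0.0272 × 7.10×10^9 = 9.73 W.

Q ≈ 9.73 W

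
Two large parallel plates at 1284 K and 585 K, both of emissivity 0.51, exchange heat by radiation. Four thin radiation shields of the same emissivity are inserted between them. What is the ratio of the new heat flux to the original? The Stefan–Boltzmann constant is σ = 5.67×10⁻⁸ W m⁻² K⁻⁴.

With N identical shields there are N+1 = 5 gaps in series, each with the same radiative resistance, so the flux falls to 1/(N+1) of its unshielded value.

ratio ≈ 0.200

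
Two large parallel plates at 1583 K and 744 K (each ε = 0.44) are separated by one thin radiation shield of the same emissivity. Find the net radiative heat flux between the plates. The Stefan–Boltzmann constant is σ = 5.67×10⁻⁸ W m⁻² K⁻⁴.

q ≈ 47800 W/m²

Each of the 2 gaps contributes resistance (2/ε − 1) = 2/0.44 − 1 = 3.545; total = 7.091.
q = σ(T₁⁴ − T₂⁴) / 7.091 = 5.67×10⁻⁸ × 5.97×10^12 / 7.091 = 47800 W/m².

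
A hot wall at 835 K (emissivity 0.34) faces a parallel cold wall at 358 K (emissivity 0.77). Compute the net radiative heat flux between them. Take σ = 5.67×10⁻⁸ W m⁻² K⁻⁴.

q ≈ 8220 W/m²

For two large parallel gray plates, q = σ(T₁⁴ − T₂⁴) / (1/ε₁ + 1/ε₂ − 1).
1/ε₁ + 1/ε₂ − 1 = 1/0.34 + 1/0.77 − 1 = 3.240.
T₁⁴ − T₂⁴ = 4.86×10^11 − 1.64×10^10 = 4.70×10^11 K⁴.
q = 5.67×10⁻⁸ × 4.70×10^11 / 3.240 = 8220 W/m².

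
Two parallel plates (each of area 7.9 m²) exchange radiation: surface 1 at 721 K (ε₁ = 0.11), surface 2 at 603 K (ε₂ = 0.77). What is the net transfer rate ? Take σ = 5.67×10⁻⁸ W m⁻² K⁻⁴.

Q ≈ 6580 W

For two large parallel gray plates, q = σ(T₁⁴ − T₂⁴) / (1/ε₁ + 1/ε₂ − 1).
1/ε₁ + 1/ε₂ − 1 = 1/0.11 + 1/0.77 − 1 = 9.390.
T₁⁴ − T₂⁴ = 2.70×10^11 − 1.32×10^11 = 1.38×10^11 K⁴.
q = 5.67×10⁻⁸ × 1.38×10^11 / 9.390 = 833 W/m².
Q = q·A = 833 × 7.9 = 6580 W.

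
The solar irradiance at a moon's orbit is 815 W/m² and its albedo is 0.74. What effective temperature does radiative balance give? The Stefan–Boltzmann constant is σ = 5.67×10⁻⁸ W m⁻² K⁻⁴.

Power absorbed = (1−a)S·πR²; power emitted = 4πR²σT⁴. Equating and cancelling πR²:
T = ((1−a)S / 4σ)^(1/4) = (212 / (4 × 5.67×10⁻⁸))^(1/4) = (9.34×10^8)^(1/4).
T = 175 K.

T ≈ 175 K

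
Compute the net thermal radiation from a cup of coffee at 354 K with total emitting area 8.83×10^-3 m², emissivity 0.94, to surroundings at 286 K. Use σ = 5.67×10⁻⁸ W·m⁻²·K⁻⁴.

Q ≈ 4.24 W

Q = εσA(T⁴ − T_s⁴). T⁴ − T_s⁴ = (354)⁴ − (286)⁴ = 1.57×10^10 − 6.69×10^9 = 9.01×10^9 K⁴.
Q = 0.94 × 5.67×10⁻⁸ × 8.83×10^-3 × 9.01×10^9 = 4.24 W.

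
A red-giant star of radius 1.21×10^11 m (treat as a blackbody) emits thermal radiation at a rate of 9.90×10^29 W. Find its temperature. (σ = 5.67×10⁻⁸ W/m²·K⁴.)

T ≈ 3120 K

A = 4πr² = 4π × (1.21×10^11)² = 1.84×10^23 m².
From P = σAT⁴, T = (P / σA)^(1/4) = (9.90×10^29 / (5.67×10⁻⁸ × 1.84×10^23))^(1/4).
T = (9.49×10^13)^(1/4) = 3120 K.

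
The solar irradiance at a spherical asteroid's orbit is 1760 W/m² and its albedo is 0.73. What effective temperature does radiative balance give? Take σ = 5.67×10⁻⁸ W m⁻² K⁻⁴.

T ≈ 214 K

Power absorbed = (1−a)S·πR²; power emitted = 4πR²σT⁴. Equating and cancelling πR²:
T = ((1−a)S / 4σ)^(1/4) = (475 / (4 × 5.67×10⁻⁸))^(1/4) = (2.10×10^9)^(1/4).
T = 214 K.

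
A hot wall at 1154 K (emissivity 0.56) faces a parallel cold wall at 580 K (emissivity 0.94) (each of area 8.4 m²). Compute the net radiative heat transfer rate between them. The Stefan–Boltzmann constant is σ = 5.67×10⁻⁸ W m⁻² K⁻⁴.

For two large parallel gray plates, q = σ(T₁⁴ − T₂⁴) / (1/ε₁ + 1/ε₂ − 1).
1/ε₁ + 1/ε₂ − 1 = 1/0.56 + 1/0.94 − 1 = 1.850.
T₁⁴ − T₂⁴ = 1.77×10^12 − 1.13×10^11 = 1.66×10^12 K⁴.
q = 5.67×10⁻⁸ × 1.66×10^12 / 1.850 = 50900 W/m².
Q = q·A = 50900 × 8.4 = 4.28×10^5 W.

Q ≈ 4.28×10^5 W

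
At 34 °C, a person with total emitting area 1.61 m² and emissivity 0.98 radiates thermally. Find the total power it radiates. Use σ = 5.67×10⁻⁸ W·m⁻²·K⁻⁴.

P ≈ 795 W

34 °C = 307 K.
Stefan–Boltzmann: P = εσAT⁴ = 0.98 × 5.67×10⁻⁸ × 1.61 × (307)⁴ = 0.98 × 5.67×10⁻⁸ × 1.61 × 8.88×10^9.
P = 795 W.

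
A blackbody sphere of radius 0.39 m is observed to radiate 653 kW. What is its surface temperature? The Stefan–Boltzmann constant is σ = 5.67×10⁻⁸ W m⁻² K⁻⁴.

T ≈ 1570 K

A = 4πr² = 4π × (0.39)² = 1.91 m².
From P = σAT⁴, T = (P / σA)^(1/4) = (6.53×10^5 / (5.67×10⁻⁸ × 1.91))^(1/4).
T = (6.03×10^12)^(1/4) = 1570 K.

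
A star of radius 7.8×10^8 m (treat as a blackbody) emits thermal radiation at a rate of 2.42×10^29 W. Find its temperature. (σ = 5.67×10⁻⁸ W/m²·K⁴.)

T ≈ 27300 K

A = 4πr² = 4π × (7.8×10^8)² = 7.65×10^18 m².
From P = σAT⁴, T = (P / σA)^(1/4) = (2.42×10^29 / (5.67×10⁻⁸ × 7.65×10^18))^(1/4).
T = (5.58×10^17)^(1/4) = 27300 K.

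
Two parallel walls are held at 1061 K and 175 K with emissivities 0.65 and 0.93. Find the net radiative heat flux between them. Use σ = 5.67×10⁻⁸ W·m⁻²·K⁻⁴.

For two large parallel gray plates, q = σ(T₁⁴ − T₂⁴) / (1/ε₁ + 1/ε₂ − 1).
1/ε₁ + 1/ε₂ − 1 = 1/0.65 + 1/0.93 − 1 = 1.614.
T₁⁴ − T₂⁴ = 1.27×10^12 − 9.38×10^8 = 1.27×10^12 K⁴.
q = 5.67×10⁻⁸ × 1.27×10^12 / 1.614 = 44500 W/m².

q ≈ 44500 W/m²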